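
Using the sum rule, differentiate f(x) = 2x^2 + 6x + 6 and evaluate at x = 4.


Differentiate term by term using power and sum rules:
f(x) = 2x^2 + 6x + 6
f'(x) = 4x + 6
Substitute x = 4:
f'(4) = 4 * 4 + 6
= 16 + 6
= 22

22


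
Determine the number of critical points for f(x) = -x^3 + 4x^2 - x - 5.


Find where f'(x) = 0:
f(x) = -x^3 + 4x^2 - x - 5
f'(x) = -3x^2 + 8x - 1
This is a quadratic in x. Use the discriminant to count real roots.
Discriminant = (8)^2 - 4 * (-3) * (-1)
= 64 - 12
= 52
Since discriminant > 0, f'(x) = 0 has 2 real solutions.
Number of critical points: 2

2


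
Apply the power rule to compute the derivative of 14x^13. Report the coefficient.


We apply the power rule: d/dx [ax^n] = a*n * x^(n-1)
d/dx [14x^13]
= 14 * 13 * x^(13-1)
= 182x^12
The coefficient is 182

182


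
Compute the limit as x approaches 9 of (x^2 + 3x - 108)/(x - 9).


Direct substitution gives 0/0, so we factor the numerator.
Factor: (x^2 + 3x - 108) = (x - 9)(x + 12)
Cancel the common factor (x - 9):
(x^2 + 3x - 108)/(x - 9) = (x + 12)
Now substitute x = 9:
= (9) - (-12) = 21

21


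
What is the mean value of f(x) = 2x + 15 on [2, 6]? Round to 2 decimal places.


Average value = 1/(b-a) * integral from a to b of f(x) dx
First compute the integral of 2x + 15:
F(x) = x^2 + 15x
F(6) = 1 * 36 + 15 * 6 = 126
F(2) = 1 * 4 + 15 * 2 = 34
Integral = 126 - 34 = 92
Average = 92 / (6 - 2) = 92 / 4
= 23 = 23.00

23.00


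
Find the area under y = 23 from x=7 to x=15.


The area under a constant function y = 23 is a rectangle.
Width = 15 - 7 = 8
Height = 23
Area = width * height
= 8 * 23
= 184

184


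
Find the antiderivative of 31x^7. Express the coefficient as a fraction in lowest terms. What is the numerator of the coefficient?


Apply the power rule for integration:
integral of ax^n dx = a/(n+1) * x^(n+1) + C
integral of 31x^7 dx
= 31/8 * x^8 + C
The coefficient in lowest terms is 31/8, and its numerator is 31

31


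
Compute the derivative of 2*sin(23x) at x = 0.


Apply the chain rule to differentiate 2*sin(23x):
d/dx [2*sin(23x)]
= 2 * cos(23x) * d/dx(23x)
= 2 * 23 * cos(23x)
= 46 * cos(23x)
Evaluate at x = 0:
= 46 * cos(0)
= 46 * 1
= 46

46


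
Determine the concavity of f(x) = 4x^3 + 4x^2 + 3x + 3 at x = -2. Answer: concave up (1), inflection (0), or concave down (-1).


Concavity is determined by the sign of f''(x).
f(x) = 4x^3 + 4x^2 + 3x + 3
f'(x) = 12x^2 + 8x + 3
f''(x) = 24x + 8
f''(-2) = 24 * (-2) + 8
= -48 + 8
= -40
Since f''(-2) < 0, the function is concave down (-1)

-1


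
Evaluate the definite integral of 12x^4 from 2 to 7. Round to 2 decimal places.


Find the antiderivative of 12x^4:
F(x) = 12/5 * x^5
Apply the Fundamental Theorem of Calculus:
F(7) - F(2)
= 12/5 * 7^5 - 12/5 * 2^5
= 12/5 * (16807 - 32)
= 12/5 * 16775
= 40260 = 40260.00

40260.00


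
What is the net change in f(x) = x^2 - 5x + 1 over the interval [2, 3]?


Net change = f(b) - f(a)
f(x) = x^2 - 5x + 1
Compute f(3):
f(3) = 1 * 3^2 - 5 * 3 + 1
= 9 - 15 + 1
= -5
Compute f(2):
f(2) = 1 * 2^2 - 5 * 2 + 1
= 4 - 10 + 1
= -5
Net change = -5 - (-5) = 0

0


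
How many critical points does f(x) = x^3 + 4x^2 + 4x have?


Find where f'(x) = 0:
f(x) = x^3 + 4x^2 + 4x
f'(x) = 3x^2 + 8x + 4
This is a quadratic in x. Use the discriminant to count real roots.
Discriminant = (8)^2 - 4 * 3 * 4
= 64 - 48
= 16
Since discriminant > 0, f'(x) = 0 has 2 real solutions.
Number of critical points: 2

2


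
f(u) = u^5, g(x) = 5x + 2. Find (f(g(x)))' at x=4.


Using the chain rule: (f(g(x)))' = f'(g(x)) * g'(x)
First, find g(4):
g(4) = 5 * 4 + 2 = 22
Next, f'(u) = 5u^4
And g'(x) = 5
So f'(g(4)) * g'(4)
= 5 * 22^4 * 5
= 5 * 234256 * 5
= 5856400

5856400


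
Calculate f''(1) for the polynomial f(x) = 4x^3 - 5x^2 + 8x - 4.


First derivative:
f'(x) = 12x^2 - 10x + 8
Second derivative:
f''(x) = 24x - 10
Substitute x = 1:
f''(1) = 24 * 1 - 10
= 24 - 10
= 14

14


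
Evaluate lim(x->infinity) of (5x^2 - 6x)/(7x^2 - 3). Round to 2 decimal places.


For limits at infinity with equal-degree polynomials,
we compare leading coefficients.
Numerator leading term: 5x^2
Denominator leading term: 7x^2
Divide both by x^2:
lim = (5 - 6/x) / (7 - 3/x^2)
As x -> infinity, the 1/x and 1/x^2 terms vanish:
= 5/7 ≈ 0.71

0.71


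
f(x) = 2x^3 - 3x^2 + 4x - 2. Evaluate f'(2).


Differentiate f(x) = 2x^3 - 3x^2 + 4x - 2 term by term:
f'(x) = 6x^2 - 6x + 4
Substitute x = 2:
f'(2) = 6 * 2^2 - 6 * 2 + 4
= 24 - 12 + 4
= 16

16


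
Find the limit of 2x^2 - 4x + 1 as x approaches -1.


Since polynomials are continuous, we use direct substitution.
lim(x->-1) of 2x^2 - 4x + 1
= 2 * (-1)^2 - 4 * (-1) + 1
= 2 + 4 + 1
= 7

7


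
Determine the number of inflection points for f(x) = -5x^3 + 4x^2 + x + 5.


Inflection points occur where f''(x) = 0 and concavity changes.
f(x) = -5x^3 + 4x^2 + x + 5
f'(x) = -15x^2 + 8x + 1
f''(x) = -30x + 8
Set f''(x) = 0:
-30x + 8 = 0
x = -8 / (-30) = 4/15
Since f''(x) is linear (degree 1), it changes sign at this point.
Therefore there is exactly 1 inflection point.

1


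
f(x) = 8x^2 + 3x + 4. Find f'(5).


Differentiate term by term using power and sum rules:
f(x) = 8x^2 + 3x + 4
f'(x) = 16x + 3
Substitute x = 5:
f'(5) = 16 * 5 + 3
= 80 + 3
= 83

83


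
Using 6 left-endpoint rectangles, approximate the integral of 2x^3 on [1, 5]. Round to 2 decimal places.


Left Riemann sum uses left endpoints of each subinterval.
Interval: [1, 5], n = 6
dx = (5 - 1) / 6 = 2/3
Left endpoints: [1, 5/3, 7/3, 3, 11/3, 13/3]
f values: [2, 250/27, 686/27, 54, 2662/27, 4394/27]
Sum = dx * (sum of f values)
= 2/3 * 352
= 704/3 ≈ 234.67

234.67


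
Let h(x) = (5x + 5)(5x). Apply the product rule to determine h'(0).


Let u(x) = 5x + 5 and v(x) = 5x
u'(x) = 5
v'(x) = 5
Product rule: h'(x) = u'(x)*v(x) + u(x)*v'(x)
= 5 * (5x) + (5x + 5) * 5
At x = 0:
u(0) = 5 * 0 + 5 = 5
v(0) = 5 * 0 + 0 = 0
h'(0) = 5 * 0 + 5 * 5
= 0 + 25
= 25

25


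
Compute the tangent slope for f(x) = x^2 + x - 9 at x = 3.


The slope of the tangent line equals f'(x) at the point.
f(x) = x^2 + x - 9
f'(x) = 2x + 1
At x = 3:
f'(3) = 2 * 3 + 1
= 6 + 1
= 7

7


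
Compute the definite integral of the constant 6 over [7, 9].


The integral of a constant k over [a, b] equals k * (b - a).
integral from 7 to 9 of 6 dx
= 6 * (9 - 7)
= 6 * 2
= 12

12


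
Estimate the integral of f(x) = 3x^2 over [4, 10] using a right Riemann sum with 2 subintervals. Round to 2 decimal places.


Right Riemann sum uses right endpoints of each subinterval.
Interval: [4, 10], n = 2
dx = (10 - 4) / 2 = 3
Right endpoints: [7, 10]
f values: [147, 300]
Sum = dx * (sum of f values)
= 3 * 447
= 1341 = 1341.00

1341.00


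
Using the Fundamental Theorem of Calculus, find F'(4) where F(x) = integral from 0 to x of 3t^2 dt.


By the Fundamental Theorem of Calculus (Part 1):
If F(x) = integral from 0 to x of f(t) dt, then F'(x) = f(x)
Here f(t) = 3t^2
So F'(x) = 3x^2
Evaluate at x = 4:
F'(4) = 3 * 4^2
= 3 * 16
= 48

48


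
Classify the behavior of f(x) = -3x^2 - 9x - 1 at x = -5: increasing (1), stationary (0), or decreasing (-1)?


Compute f'(x) to determine behavior:
f'(x) = -6x - 9
f'(-5) = -6 * (-5) - 9
= 30 - 9
= 21
Since f'(-5) > 0, the function is increasing (1)

1


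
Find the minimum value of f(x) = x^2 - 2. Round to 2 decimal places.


For a quadratic f(x) = ax^2 + bx + c with a > 0, the minimum is at the vertex.
Vertex x-coordinate: x = -b/(2a)
x = -(0) / (2 * 1)
x = 0/2 = 0
Substitute back to find the minimum value:
f(0) = 1 * 0^2 + 0 * 0 - 2
= 0 + 0 - 2
= -2 = -2.00

-2.00


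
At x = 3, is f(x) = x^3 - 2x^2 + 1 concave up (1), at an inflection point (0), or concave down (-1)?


Concavity is determined by the sign of f''(x).
f(x) = x^3 - 2x^2 + 1
f'(x) = 3x^2 - 4x
f''(x) = 6x - 4
f''(3) = 6 * 3 - 4
= 18 - 4
= 14
Since f''(3) > 0, the function is concave up (1)

1


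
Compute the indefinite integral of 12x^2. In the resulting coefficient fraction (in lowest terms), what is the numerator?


Apply the power rule for integration:
integral of ax^n dx = a/(n+1) * x^(n+1) + C
integral of 12x^2 dx
= 12/3 * x^3 + C
= 4 * x^3 + C
The coefficient in lowest terms is 4 = 4/1, so its numerator is 4

4


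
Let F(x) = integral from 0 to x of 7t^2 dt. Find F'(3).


By the Fundamental Theorem of Calculus (Part 1):
If F(x) = integral from 0 to x of f(t) dt, then F'(x) = f(x)
Here f(t) = 7t^2
So F'(x) = 7x^2
Evaluate at x = 3:
F'(3) = 7 * 3^2
= 7 * 9
= 63

63


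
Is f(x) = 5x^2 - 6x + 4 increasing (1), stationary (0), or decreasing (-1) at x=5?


Compute f'(x) to determine behavior:
f'(x) = 10x - 6
f'(5) = 10 * 5 - 6
= 50 - 6
= 44
Since f'(5) > 0, the function is increasing (1)

1


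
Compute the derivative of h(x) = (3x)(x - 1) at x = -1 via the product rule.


Let u(x) = 3x and v(x) = x - 1
u'(x) = 3
v'(x) = 1
Product rule: h'(x) = u'(x)*v(x) + u(x)*v'(x)
= 3 * (x - 1) + (3x) * 1
At x = -1:
u(-1) = 3 * (-1) + 0 = -3
v(-1) = 1 * (-1) - 1 = -2
h'(-1) = 3 * (-2) + (-3) * 1
= -6 - 3
= -9

-9


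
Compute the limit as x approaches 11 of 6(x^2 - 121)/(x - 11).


Direct substitution gives 0/0, so we factor the numerator.
Factor: 6(x^2 - 121) = 6 * (x - 11)(x + 11)
Cancel the common factor (x - 11):
6(x^2 - 121)/(x - 11) = 6 * (x + 11)
Now substitute x = 11:
= 6 * (11 + 11) = 132

132


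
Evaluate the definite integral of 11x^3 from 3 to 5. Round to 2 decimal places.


Find the antiderivative of 11x^3:
F(x) = 11/4 * x^4
Apply the Fundamental Theorem of Calculus:
F(5) - F(3)
= 11/4 * 5^4 - 11/4 * 3^4
= 11/4 * (625 - 81)
= 11/4 * 544
= 1496 = 1496.00

1496.00


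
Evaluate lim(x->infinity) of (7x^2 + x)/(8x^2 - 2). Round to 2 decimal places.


For limits at infinity with equal-degree polynomials,
we compare leading coefficients.
Numerator leading term: 7x^2
Denominator leading term: 8x^2
Divide both by x^2:
lim = (7 + 1/x) / (8 - 2/x^2)
As x -> infinity, the 1/x and 1/x^2 terms vanish:
= 7/8 ≈ 0.88

0.88


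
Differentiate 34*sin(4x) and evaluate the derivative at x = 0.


Apply the chain rule to differentiate 34*sin(4x):
d/dx [34*sin(4x)]
= 34 * cos(4x) * d/dx(4x)
= 34 * 4 * cos(4x)
= 136 * cos(4x)
Evaluate at x = 0:
= 136 * cos(0)
= 136 * 1
= 136

136


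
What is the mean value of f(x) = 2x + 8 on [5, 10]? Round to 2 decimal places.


Average value = 1/(b-a) * integral from a to b of f(x) dx
First compute the integral of 2x + 8:
F(x) = x^2 + 8x
F(10) = 1 * 100 + 8 * 10 = 180
F(5) = 1 * 25 + 8 * 5 = 65
Integral = 180 - 65 = 115
Average = 115 / (10 - 5) = 115 / 5
= 23 = 23.00

23.00


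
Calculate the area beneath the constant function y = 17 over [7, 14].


The area under a constant function y = 17 is a rectangle.
Width = 14 - 7 = 7
Height = 17
Area = width * height
= 7 * 17
= 119

119


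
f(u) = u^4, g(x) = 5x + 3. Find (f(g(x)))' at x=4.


Using the chain rule: (f(g(x)))' = f'(g(x)) * g'(x)
First, find g(4):
g(4) = 5 * 4 + 3 = 23
Next, f'(u) = 4u^3
And g'(x) = 5
So f'(g(4)) * g'(4)
= 4 * 23^3 * 5
= 4 * 12167 * 5
= 243340

243340


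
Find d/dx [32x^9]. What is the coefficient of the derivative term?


We apply the power rule: d/dx [ax^n] = a*n * x^(n-1)
d/dx [32x^9]
= 32 * 9 * x^(9-1)
= 288x^8
The coefficient is 288

288


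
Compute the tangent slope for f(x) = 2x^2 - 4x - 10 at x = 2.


The slope of the tangent line equals f'(x) at the point.
f(x) = 2x^2 - 4x - 10
f'(x) = 4x - 4
At x = 2:
f'(2) = 4 * 2 - 4
= 8 - 4
= 4

4


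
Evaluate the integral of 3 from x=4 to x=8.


The integral of a constant k over [a, b] equals k * (b - a).
integral from 4 to 8 of 3 dx
= 3 * (8 - 4)
= 3 * 4
= 12

12


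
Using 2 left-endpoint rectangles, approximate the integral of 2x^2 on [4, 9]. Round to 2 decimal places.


Left Riemann sum uses left endpoints of each subinterval.
Interval: [4, 9], n = 2
dx = (9 - 4) / 2 = 5/2
Left endpoints: [4, 13/2]
f values: [32, 169/2]
Sum = dx * (sum of f values)
= 5/2 * 233/2
= 1165/4 = 291.25

291.25


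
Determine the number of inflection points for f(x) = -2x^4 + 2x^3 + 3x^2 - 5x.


Inflection points occur where f''(x) = 0 and concavity changes.
f(x) = -2x^4 + 2x^3 + 3x^2 - 5x
f'(x) = -8x^3 + 6x^2 + 6x - 5
f''(x) = -24x^2 + 12x + 6
This is a quadratic in x. Use the discriminant to count real roots.
Discriminant = (12)^2 - 4 * (-24) * 6
= 144 - (-576)
= 720
Since discriminant > 0, f''(x) = 0 has 2 distinct real solutions.
A quadratic with two distinct real roots changes sign at each root, so concavity changes at both.
Number of inflection points: 2

2


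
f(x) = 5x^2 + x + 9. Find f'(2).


Differentiate term by term using power and sum rules:
f(x) = 5x^2 + x + 9
f'(x) = 10x + 1
Substitute x = 2:
f'(2) = 10 * 2 + 1
= 20 + 1
= 21

21


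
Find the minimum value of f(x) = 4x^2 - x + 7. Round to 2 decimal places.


For a quadratic f(x) = ax^2 + bx + c with a > 0, the minimum is at the vertex.
Vertex x-coordinate: x = -b/(2a)
x = -(-1) / (2 * 4)
x = 1/8
Substitute back to find the minimum value:
f(1/8) = 4 * (1/8)^2 - 1 * (1/8) + 7
= 1/16 - 1/8 + 7
= 111/16 ≈ 6.94

6.94


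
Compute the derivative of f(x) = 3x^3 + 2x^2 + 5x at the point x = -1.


Differentiate f(x) = 3x^3 + 2x^2 + 5x term by term:
f'(x) = 9x^2 + 4x + 5
Substitute x = -1:
f'(-1) = 9 * (-1)^2 + 4 * (-1) + 5
= 9 - 4 + 5
= 10

10


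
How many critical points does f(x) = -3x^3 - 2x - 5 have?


Find where f'(x) = 0:
f(x) = -3x^3 - 2x - 5
f'(x) = -9x^2 - 2
This is a quadratic in x. Use the discriminant to count real roots.
Discriminant = (0)^2 - 4 * (-9) * (-2)
= 0 - 72
= -72
Since discriminant < 0, f'(x) = 0 has no real solutions.
Number of critical points: 0

0


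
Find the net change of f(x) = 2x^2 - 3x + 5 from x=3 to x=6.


Net change = f(b) - f(a)
f(x) = 2x^2 - 3x + 5
Compute f(6):
f(6) = 2 * 6^2 - 3 * 6 + 5
= 72 - 18 + 5
= 59
Compute f(3):
f(3) = 2 * 3^2 - 3 * 3 + 5
= 18 - 9 + 5
= 14
Net change = 59 - 14 = 45

45


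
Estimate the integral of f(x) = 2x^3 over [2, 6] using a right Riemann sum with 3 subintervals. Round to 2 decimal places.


Right Riemann sum uses right endpoints of each subinterval.
Interval: [2, 6], n = 3
dx = (6 - 2) / 3 = 4/3
Right endpoints: [10/3, 14/3, 6]
f values: [2000/27, 5488/27, 432]
Sum = dx * (sum of f values)
= 4/3 * 2128/3
= 8512/9 ≈ 945.78

945.78


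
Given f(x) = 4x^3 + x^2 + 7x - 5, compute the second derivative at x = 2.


First derivative:
f'(x) = 12x^2 + 2x + 7
Second derivative:
f''(x) = 24x + 2
Substitute x = 2:
f''(2) = 24 * 2 + 2
= 48 + 2
= 50

50


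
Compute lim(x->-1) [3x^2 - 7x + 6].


Since polynomials are continuous, we use direct substitution.
lim(x->-1) of 3x^2 - 7x + 6
= 3 * (-1)^2 - 7 * (-1) + 6
= 3 + 7 + 6
= 16

16


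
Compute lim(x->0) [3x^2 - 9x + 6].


Since polynomials are continuous, we use direct substitution.
lim(x->0) of 3x^2 - 9x + 6
= 3 * 0^2 - 9 * 0 + 6
= 0 + 0 + 6
= 6

6


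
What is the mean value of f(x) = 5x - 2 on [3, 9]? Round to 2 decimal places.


Average value = 1/(b-a) * integral from a to b of f(x) dx
First compute the integral of 5x - 2:
F(x) = (5/2)x^2 - 2x
F(9) = 5/2 * 81 - 2 * 9 = 369/2
F(3) = 5/2 * 9 - 2 * 3 = 33/2
Integral = 369/2 - 33/2 = 168
Average = 168 / (9 - 3) = 168 / 6
= 28 = 28.00

28.00


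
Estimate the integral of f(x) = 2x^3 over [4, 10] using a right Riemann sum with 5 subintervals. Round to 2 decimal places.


Right Riemann sum uses right endpoints of each subinterval.
Interval: [4, 10], n = 5
dx = (10 - 4) / 5 = 6/5
Right endpoints: [26/5, 32/5, 38/5, 44/5, 10]
f values: [35152/125, 65536/125, 109744/125, 170368/125, 2000]
Sum = dx * (sum of f values)
= 6/5 * 25232/5
= 151392/25 = 6055.68

6055.68


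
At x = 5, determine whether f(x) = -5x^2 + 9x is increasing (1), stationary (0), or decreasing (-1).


Compute f'(x) to determine behavior:
f'(x) = -10x + 9
f'(5) = -10 * 5 + 9
= -50 + 9
= -41
Since f'(5) < 0, the function is decreasing (-1)

-1


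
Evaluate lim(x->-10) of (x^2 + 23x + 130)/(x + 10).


Direct substitution gives 0/0, so we factor the numerator.
Factor: (x^2 + 23x + 130) = (x + 10)(x + 13)
Cancel the common factor (x + 10):
(x^2 + 23x + 130)/(x + 10) = (x + 13)
Now substitute x = -10:
= (-10) - (-13) = 3

3


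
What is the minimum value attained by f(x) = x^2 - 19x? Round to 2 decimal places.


For a quadratic f(x) = ax^2 + bx + c with a > 0, the minimum is at the vertex.
Vertex x-coordinate: x = -b/(2a)
x = -(-19) / (2 * 1)
x = 19/2
Substitute back to find the minimum value:
f(19/2) = 1 * (19/2)^2 - 19 * (19/2) + 0
= 361/4 - 361/2 + 0
= -361/4 = -90.25

-90.25


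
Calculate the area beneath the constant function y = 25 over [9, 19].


The area under a constant function y = 25 is a rectangle.
Width = 19 - 9 = 10
Height = 25
Area = width * height
= 10 * 25
= 250

250


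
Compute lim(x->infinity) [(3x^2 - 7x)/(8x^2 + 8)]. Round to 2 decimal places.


For limits at infinity with equal-degree polynomials,
we compare leading coefficients.
Numerator leading term: 3x^2
Denominator leading term: 8x^2
Divide both by x^2:
lim = (3 - 7/x) / (8 + 8/x^2)
As x -> infinity, the 1/x and 1/x^2 terms vanish:
= 3/8 ≈ 0.38

0.38


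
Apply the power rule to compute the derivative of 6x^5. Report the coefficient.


We apply the power rule: d/dx [ax^n] = a*n * x^(n-1)
d/dx [6x^5]
= 6 * 5 * x^(5-1)
= 30x^4
The coefficient is 30

30


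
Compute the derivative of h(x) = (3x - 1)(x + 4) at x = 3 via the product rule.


Let u(x) = 3x - 1 and v(x) = x + 4
u'(x) = 3
v'(x) = 1
Product rule: h'(x) = u'(x)*v(x) + u(x)*v'(x)
= 3 * (x + 4) + (3x - 1) * 1
At x = 3:
u(3) = 3 * 3 - 1 = 8
v(3) = 1 * 3 + 4 = 7
h'(3) = 3 * 7 + 8 * 1
= 21 + 8
= 29

29


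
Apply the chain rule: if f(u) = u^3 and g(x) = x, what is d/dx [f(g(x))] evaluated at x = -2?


Using the chain rule: (f(g(x)))' = f'(g(x)) * g'(x)
First, find g(-2):
g(-2) = 1 * (-2) + 0 = -2
Next, f'(u) = 3u^2
And g'(x) = 1
So f'(g(-2)) * g'(-2)
= 3 * (-2)^2 * 1
= 3 * 4 * 1
= 12

12


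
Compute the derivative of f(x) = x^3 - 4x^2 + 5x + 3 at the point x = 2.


Differentiate f(x) = x^3 - 4x^2 + 5x + 3 term by term:
f'(x) = 3x^2 - 8x + 5
Substitute x = 2:
f'(2) = 3 * 2^2 - 8 * 2 + 5
= 12 - 16 + 5
= 1

1


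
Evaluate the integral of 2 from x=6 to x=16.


The integral of a constant k over [a, b] equals k * (b - a).
integral from 6 to 16 of 2 dx
= 2 * (16 - 6)
= 2 * 10
= 20

20


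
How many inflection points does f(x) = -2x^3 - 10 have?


Inflection points occur where f''(x) = 0 and concavity changes.
f(x) = -2x^3 - 10
f'(x) = -6x^2
f''(x) = -12x
Set f''(x) = 0:
-12x = 0
x = 0 / (-12) = 0
Since f''(x) is linear (degree 1), it changes sign at this point.
Therefore there is exactly 1 inflection point.

1


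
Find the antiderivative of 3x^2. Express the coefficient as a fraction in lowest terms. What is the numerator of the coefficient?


Apply the power rule for integration:
integral of ax^n dx = a/(n+1) * x^(n+1) + C
integral of 3x^2 dx
= 3/3 * x^3 + C
= 1 * x^3 + C
The coefficient in lowest terms is 1 = 1/1, so its numerator is 1

1


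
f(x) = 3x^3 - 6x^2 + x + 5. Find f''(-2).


First derivative:
f'(x) = 9x^2 - 12x + 1
Second derivative:
f''(x) = 18x - 12
Substitute x = -2:
f''(-2) = 18 * (-2) - 12
= -36 - 12
= -48

-48


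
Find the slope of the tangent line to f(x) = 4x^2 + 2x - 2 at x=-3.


The slope of the tangent line equals f'(x) at the point.
f(x) = 4x^2 + 2x - 2
f'(x) = 8x + 2
At x = -3:
f'(-3) = 8 * (-3) + 2
= -24 + 2
= -22

-22


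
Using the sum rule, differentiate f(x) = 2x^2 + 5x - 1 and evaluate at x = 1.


Differentiate term by term using power and sum rules:
f(x) = 2x^2 + 5x - 1
f'(x) = 4x + 5
Substitute x = 1:
f'(1) = 4 * 1 + 5
= 4 + 5
= 9

9


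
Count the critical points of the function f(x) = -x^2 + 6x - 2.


Find where f'(x) = 0:
f'(x) = -2x + 6
Set f'(x) = 0:
-2x + 6 = 0
x = -6 / (-2) = 3
This is a linear equation in x, so there is exactly one solution.
Number of critical points: 1

1


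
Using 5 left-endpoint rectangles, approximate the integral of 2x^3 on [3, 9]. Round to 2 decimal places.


Left Riemann sum uses left endpoints of each subinterval.
Interval: [3, 9], n = 5
dx = (9 - 3) / 5 = 6/5
Left endpoints: [3, 21/5, 27/5, 33/5, 39/5]
f values: [54, 18522/125, 39366/125, 71874/125, 118638/125]
Sum = dx * (sum of f values)
= 6/5 * 10206/5
= 61236/25 = 2449.44

2449.44


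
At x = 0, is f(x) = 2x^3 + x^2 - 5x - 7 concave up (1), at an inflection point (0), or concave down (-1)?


Concavity is determined by the sign of f''(x).
f(x) = 2x^3 + x^2 - 5x - 7
f'(x) = 6x^2 + 2x - 5
f''(x) = 12x + 2
f''(0) = 12 * 0 + 2
= 0 + 2
= 2
Since f''(0) > 0, the function is concave up (1)

1


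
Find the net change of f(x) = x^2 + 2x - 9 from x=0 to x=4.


Net change = f(b) - f(a)
f(x) = x^2 + 2x - 9
Compute f(4):
f(4) = 1 * 4^2 + 2 * 4 - 9
= 16 + 8 - 9
= 15
Compute f(0):
f(0) = 1 * 0^2 + 2 * 0 - 9
= 0 + 0 - 9
= -9
Net change = 15 - (-9) = 24

24


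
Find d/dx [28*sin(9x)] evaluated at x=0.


Apply the chain rule to differentiate 28*sin(9x):
d/dx [28*sin(9x)]
= 28 * cos(9x) * d/dx(9x)
= 28 * 9 * cos(9x)
= 252 * cos(9x)
Evaluate at x = 0:
= 252 * cos(0)
= 252 * 1
= 252

252


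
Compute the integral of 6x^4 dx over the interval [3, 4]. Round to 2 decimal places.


Find the antiderivative of 6x^4:
F(x) = 6/5 * x^5
Apply the Fundamental Theorem of Calculus:
F(4) - F(3)
= 6/5 * 4^5 - 6/5 * 3^5
= 6/5 * (1024 - 243)
= 6/5 * 781
= 4686/5 = 937.20

937.20


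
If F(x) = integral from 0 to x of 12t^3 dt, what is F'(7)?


By the Fundamental Theorem of Calculus (Part 1):
If F(x) = integral from 0 to x of f(t) dt, then F'(x) = f(x)
Here f(t) = 12t^3
So F'(x) = 12x^3
Evaluate at x = 7:
F'(7) = 12 * 7^3
= 12 * 343
= 4116

4116


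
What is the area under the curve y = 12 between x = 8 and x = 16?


The area under a constant function y = 12 is a rectangle.
Width = 16 - 8 = 8
Height = 12
Area = width * height
= 8 * 12
= 96

96


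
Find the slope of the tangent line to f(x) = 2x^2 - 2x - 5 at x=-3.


The slope of the tangent line equals f'(x) at the point.
f(x) = 2x^2 - 2x - 5
f'(x) = 4x - 2
At x = -3:
f'(-3) = 4 * (-3) - 2
= -12 - 2
= -14

-14


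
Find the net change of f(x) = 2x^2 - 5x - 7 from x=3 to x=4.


Net change = f(b) - f(a)
f(x) = 2x^2 - 5x - 7
Compute f(4):
f(4) = 2 * 4^2 - 5 * 4 - 7
= 32 - 20 - 7
= 5
Compute f(3):
f(3) = 2 * 3^2 - 5 * 3 - 7
= 18 - 15 - 7
= -4
Net change = 5 - (-4) = 9

9


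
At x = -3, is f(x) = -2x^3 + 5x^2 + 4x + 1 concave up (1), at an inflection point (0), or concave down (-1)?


Concavity is determined by the sign of f''(x).
f(x) = -2x^3 + 5x^2 + 4x + 1
f'(x) = -6x^2 + 10x + 4
f''(x) = -12x + 10
f''(-3) = -12 * (-3) + 10
= 36 + 10
= 46
Since f''(-3) > 0, the function is concave up (1)

1


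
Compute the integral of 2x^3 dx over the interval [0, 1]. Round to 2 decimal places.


Find the antiderivative of 2x^3:
F(x) = 2/4 * x^4
Apply the Fundamental Theorem of Calculus:
F(1) - F(0)
= 2/4 * 1^4 - 2/4 * 0^4
= 2/4 * (1 - 0)
= 2/4 * 1
= 1/2 = 0.50

0.50


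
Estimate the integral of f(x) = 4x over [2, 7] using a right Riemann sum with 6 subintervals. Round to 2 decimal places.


Right Riemann sum uses right endpoints of each subinterval.
Interval: [2, 7], n = 6
dx = (7 - 2) / 6 = 5/6
Right endpoints: [17/6, 11/3, 9/2, 16/3, 37/6, 7]
f values: [34/3, 44/3, 18, 64/3, 74/3, 28]
Sum = dx * (sum of f values)
= 5/6 * 118
= 295/3 ≈ 98.33

98.33


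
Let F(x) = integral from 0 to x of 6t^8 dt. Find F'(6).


By the Fundamental Theorem of Calculus (Part 1):
If F(x) = integral from 0 to x of f(t) dt, then F'(x) = f(x)
Here f(t) = 6t^8
So F'(x) = 6x^8
Evaluate at x = 6:
F'(6) = 6 * 6^8
= 6 * 1679616
= 10077696

10077696


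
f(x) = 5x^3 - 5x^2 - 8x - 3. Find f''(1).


First derivative:
f'(x) = 15x^2 - 10x - 8
Second derivative:
f''(x) = 30x - 10
Substitute x = 1:
f''(1) = 30 * 1 - 10
= 30 - 10
= 20

20


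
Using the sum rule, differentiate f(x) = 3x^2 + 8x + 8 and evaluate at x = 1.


Differentiate term by term using power and sum rules:
f(x) = 3x^2 + 8x + 8
f'(x) = 6x + 8
Substitute x = 1:
f'(1) = 6 * 1 + 8
= 6 + 8
= 14

14


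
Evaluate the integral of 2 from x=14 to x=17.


The integral of a constant k over [a, b] equals k * (b - a).
integral from 14 to 17 of 2 dx
= 2 * (17 - 14)
= 2 * 3
= 6

6


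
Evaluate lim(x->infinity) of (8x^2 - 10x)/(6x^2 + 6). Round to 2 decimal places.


For limits at infinity with equal-degree polynomials,
we compare leading coefficients.
Numerator leading term: 8x^2
Denominator leading term: 6x^2
Divide both by x^2:
lim = (8 - 10/x) / (6 + 6/x^2)
As x -> infinity, the 1/x and 1/x^2 terms vanish:
= 8/6 = 4/3 ≈ 1.33

1.33


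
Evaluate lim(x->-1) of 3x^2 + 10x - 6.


Since polynomials are continuous, we use direct substitution.
lim(x->-1) of 3x^2 + 10x - 6
= 3 * (-1)^2 + 10 * (-1) - 6
= 3 - 10 - 6
= -13

-13


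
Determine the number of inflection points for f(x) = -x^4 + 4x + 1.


Inflection points occur where f''(x) = 0 and concavity changes.
f(x) = -x^4 + 4x + 1
f'(x) = -4x^3 + 4
f''(x) = -12x^2
This is a quadratic in x. Use the discriminant to count real roots.
Discriminant = (0)^2 - 4 * (-12) * 0
= 0 - 0
= 0
Since discriminant = 0, f''(x) = 0 has a single repeated root.
At a repeated root the quadratic f''(x) touches zero but does not change sign, so concavity does not change.
Number of inflection points: 0

0


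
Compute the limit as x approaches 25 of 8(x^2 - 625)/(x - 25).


Direct substitution gives 0/0, so we factor the numerator.
Factor: 8(x^2 - 625) = 8 * (x - 25)(x + 25)
Cancel the common factor (x - 25):
8(x^2 - 625)/(x - 25) = 8 * (x + 25)
Now substitute x = 25:
= 8 * (25 + 25) = 400

400


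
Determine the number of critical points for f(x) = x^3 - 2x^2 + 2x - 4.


Find where f'(x) = 0:
f(x) = x^3 - 2x^2 + 2x - 4
f'(x) = 3x^2 - 4x + 2
This is a quadratic in x. Use the discriminant to count real roots.
Discriminant = (-4)^2 - 4 * 3 * 2
= 16 - 24
= -8
Since discriminant < 0, f'(x) = 0 has no real solutions.
Number of critical points: 0

0


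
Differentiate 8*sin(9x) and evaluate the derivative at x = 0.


Apply the chain rule to differentiate 8*sin(9x):
d/dx [8*sin(9x)]
= 8 * cos(9x) * d/dx(9x)
= 8 * 9 * cos(9x)
= 72 * cos(9x)
Evaluate at x = 0:
= 72 * cos(0)
= 72 * 1
= 72

72


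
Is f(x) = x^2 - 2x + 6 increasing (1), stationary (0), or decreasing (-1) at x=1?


Compute f'(x) to determine behavior:
f'(x) = 2x - 2
f'(1) = 2 * 1 - 2
= 2 - 2
= 0
Since f'(1) = 0, the function is stationary (0)

0


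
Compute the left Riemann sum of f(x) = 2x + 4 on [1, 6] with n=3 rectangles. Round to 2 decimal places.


Left Riemann sum uses left endpoints of each subinterval.
Interval: [1, 6], n = 3
dx = (6 - 1) / 3 = 5/3
Left endpoints: [1, 8/3, 13/3]
f values: [6, 28/3, 38/3]
Sum = dx * (sum of f values)
= 5/3 * 28
= 140/3 ≈ 46.67

46.67


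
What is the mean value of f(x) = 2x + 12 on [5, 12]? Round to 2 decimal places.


Average value = 1/(b-a) * integral from a to b of f(x) dx
First compute the integral of 2x + 12:
F(x) = x^2 + 12x
F(12) = 1 * 144 + 12 * 12 = 288
F(5) = 1 * 25 + 12 * 5 = 85
Integral = 288 - 85 = 203
Average = 203 / (12 - 5) = 203 / 7
= 29 = 29.00

29.00


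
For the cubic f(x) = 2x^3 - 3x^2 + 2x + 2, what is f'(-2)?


Differentiate f(x) = 2x^3 - 3x^2 + 2x + 2 term by term:
f'(x) = 6x^2 - 6x + 2
Substitute x = -2:
f'(-2) = 6 * (-2)^2 - 6 * (-2) + 2
= 24 + 12 + 2
= 38

38


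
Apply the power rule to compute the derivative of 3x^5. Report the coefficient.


We apply the power rule: d/dx [ax^n] = a*n * x^(n-1)
d/dx [3x^5]
= 3 * 5 * x^(5-1)
= 15x^4
The coefficient is 15

15


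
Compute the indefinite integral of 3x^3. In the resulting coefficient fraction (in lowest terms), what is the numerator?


Apply the power rule for integration:
integral of ax^n dx = a/(n+1) * x^(n+1) + C
integral of 3x^3 dx
= 3/4 * x^4 + C
The coefficient in lowest terms is 3/4, and its numerator is 3

3


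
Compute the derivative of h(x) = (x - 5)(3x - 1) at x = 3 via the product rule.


Let u(x) = x - 5 and v(x) = 3x - 1
u'(x) = 1
v'(x) = 3
Product rule: h'(x) = u'(x)*v(x) + u(x)*v'(x)
= 1 * (3x - 1) + (x - 5) * 3
At x = 3:
u(3) = 1 * 3 - 5 = -2
v(3) = 3 * 3 - 1 = 8
h'(3) = 1 * 8 + (-2) * 3
= 8 - 6
= 2

2


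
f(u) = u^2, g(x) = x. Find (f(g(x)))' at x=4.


Using the chain rule: (f(g(x)))' = f'(g(x)) * g'(x)
First, find g(4):
g(4) = 1 * 4 + 0 = 4
Next, f'(u) = 2u
And g'(x) = 1
So f'(g(4)) * g'(4)
= 2 * 4 * 1
= 8

8


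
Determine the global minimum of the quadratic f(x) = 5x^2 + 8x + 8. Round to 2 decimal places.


For a quadratic f(x) = ax^2 + bx + c with a > 0, the minimum is at the vertex.
Vertex x-coordinate: x = -b/(2a)
x = -(8) / (2 * 5)
x = -8/10 = -4/5
Substitute back to find the minimum value:
f(-4/5) = 5 * (-4/5)^2 + 8 * (-4/5) + 8
= 16/5 - 32/5 + 8
= 24/5 = 4.80

4.80


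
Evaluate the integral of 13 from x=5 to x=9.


The integral of a constant k over [a, b] equals k * (b - a).
integral from 5 to 9 of 13 dx
= 13 * (9 - 5)
= 13 * 4
= 52

52


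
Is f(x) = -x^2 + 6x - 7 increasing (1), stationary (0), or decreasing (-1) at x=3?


Compute f'(x) to determine behavior:
f'(x) = -2x + 6
f'(3) = -2 * 3 + 6
= -6 + 6
= 0
Since f'(3) = 0, the function is stationary (0)

0


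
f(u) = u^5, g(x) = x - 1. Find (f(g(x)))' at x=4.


Using the chain rule: (f(g(x)))' = f'(g(x)) * g'(x)
First, find g(4):
g(4) = 1 * 4 - 1 = 3
Next, f'(u) = 5u^4
And g'(x) = 1
So f'(g(4)) * g'(4)
= 5 * 3^4 * 1
= 5 * 81 * 1
= 405

405


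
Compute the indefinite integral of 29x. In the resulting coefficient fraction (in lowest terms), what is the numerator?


Apply the power rule for integration:
integral of ax^n dx = a/(n+1) * x^(n+1) + C
integral of 29x dx
= 29/2 * x^2 + C
The coefficient in lowest terms is 29/2, and its numerator is 29

29


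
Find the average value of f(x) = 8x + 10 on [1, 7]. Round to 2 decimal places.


Average value = 1/(b-a) * integral from a to b of f(x) dx
First compute the integral of 8x + 10:
F(x) = 4x^2 + 10x
F(7) = 4 * 49 + 10 * 7 = 266
F(1) = 4 * 1 + 10 * 1 = 14
Integral = 266 - 14 = 252
Average = 252 / (7 - 1) = 252 / 6
= 42 = 42.00

42.00


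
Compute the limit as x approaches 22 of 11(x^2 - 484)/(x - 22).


Direct substitution gives 0/0, so we factor the numerator.
Factor: 11(x^2 - 484) = 11 * (x - 22)(x + 22)
Cancel the common factor (x - 22):
11(x^2 - 484)/(x - 22) = 11 * (x + 22)
Now substitute x = 22:
= 11 * (22 + 22) = 484

484


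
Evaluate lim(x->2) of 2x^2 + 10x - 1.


Since polynomials are continuous, we use direct substitution.
lim(x->2) of 2x^2 + 10x - 1
= 2 * 2^2 + 10 * 2 - 1
= 8 + 20 - 1
= 27

27


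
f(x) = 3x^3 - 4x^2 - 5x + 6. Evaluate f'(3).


Differentiate f(x) = 3x^3 - 4x^2 - 5x + 6 term by term:
f'(x) = 9x^2 - 8x - 5
Substitute x = 3:
f'(3) = 9 * 3^2 - 8 * 3 - 5
= 81 - 24 - 5
= 52

52


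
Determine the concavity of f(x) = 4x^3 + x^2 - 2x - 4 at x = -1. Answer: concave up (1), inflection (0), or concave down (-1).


Concavity is determined by the sign of f''(x).
f(x) = 4x^3 + x^2 - 2x - 4
f'(x) = 12x^2 + 2x - 2
f''(x) = 24x + 2
f''(-1) = 24 * (-1) + 2
= -24 + 2
= -22
Since f''(-1) < 0, the function is concave down (-1)

-1


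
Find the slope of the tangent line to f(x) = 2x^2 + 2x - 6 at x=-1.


The slope of the tangent line equals f'(x) at the point.
f(x) = 2x^2 + 2x - 6
f'(x) = 4x + 2
At x = -1:
f'(-1) = 4 * (-1) + 2
= -4 + 2
= -2

-2


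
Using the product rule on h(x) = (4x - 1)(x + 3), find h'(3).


Let u(x) = 4x - 1 and v(x) = x + 3
u'(x) = 4
v'(x) = 1
Product rule: h'(x) = u'(x)*v(x) + u(x)*v'(x)
= 4 * (x + 3) + (4x - 1) * 1
At x = 3:
u(3) = 4 * 3 - 1 = 11
v(3) = 1 * 3 + 3 = 6
h'(3) = 4 * 6 + 11 * 1
= 24 + 11
= 35

35


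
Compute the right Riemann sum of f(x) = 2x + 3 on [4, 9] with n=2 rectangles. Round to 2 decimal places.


Right Riemann sum uses right endpoints of each subinterval.
Interval: [4, 9], n = 2
dx = (9 - 4) / 2 = 5/2
Right endpoints: [13/2, 9]
f values: [16, 21]
Sum = dx * (sum of f values)
= 5/2 * 37
= 185/2 = 92.50

92.50


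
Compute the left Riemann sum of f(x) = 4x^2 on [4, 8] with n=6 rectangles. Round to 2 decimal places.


Left Riemann sum uses left endpoints of each subinterval.
Interval: [4, 8], n = 6
dx = (8 - 4) / 6 = 2/3
Left endpoints: [4, 14/3, 16/3, 6, 20/3, 22/3]
f values: [64, 784/9, 1024/9, 144, 1600/9, 1936/9]
Sum = dx * (sum of f values)
= 2/3 * 7216/9
= 14432/27 ≈ 534.52

534.52


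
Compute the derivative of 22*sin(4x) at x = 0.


Apply the chain rule to differentiate 22*sin(4x):
d/dx [22*sin(4x)]
= 22 * cos(4x) * d/dx(4x)
= 22 * 4 * cos(4x)
= 88 * cos(4x)
Evaluate at x = 0:
= 88 * cos(0)
= 88 * 1
= 88

88


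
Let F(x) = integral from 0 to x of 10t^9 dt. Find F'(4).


By the Fundamental Theorem of Calculus (Part 1):
If F(x) = integral from 0 to x of f(t) dt, then F'(x) = f(x)
Here f(t) = 10t^9
So F'(x) = 10x^9
Evaluate at x = 4:
F'(4) = 10 * 4^9
= 10 * 262144
= 2621440

2621440


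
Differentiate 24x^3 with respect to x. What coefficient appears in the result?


We apply the power rule: d/dx [ax^n] = a*n * x^(n-1)
d/dx [24x^3]
= 24 * 3 * x^(3-1)
= 72x^2
The coefficient is 72

72


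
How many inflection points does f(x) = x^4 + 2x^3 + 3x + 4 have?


Inflection points occur where f''(x) = 0 and concavity changes.
f(x) = x^4 + 2x^3 + 3x + 4
f'(x) = 4x^3 + 6x^2 + 3
f''(x) = 12x^2 + 12x
This is a quadratic in x. Use the discriminant to count real roots.
Discriminant = (12)^2 - 4 * 12 * 0
= 144 - 0
= 144
Since discriminant > 0, f''(x) = 0 has 2 distinct real solutions.
A quadratic with two distinct real roots changes sign at each root, so concavity changes at both.
Number of inflection points: 2

2


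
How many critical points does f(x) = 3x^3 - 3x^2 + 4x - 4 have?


Find where f'(x) = 0:
f(x) = 3x^3 - 3x^2 + 4x - 4
f'(x) = 9x^2 - 6x + 4
This is a quadratic in x. Use the discriminant to count real roots.
Discriminant = (-6)^2 - 4 * 9 * 4
= 36 - 144
= -108
Since discriminant < 0, f'(x) = 0 has no real solutions.
Number of critical points: 0

0


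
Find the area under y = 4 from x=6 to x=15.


The area under a constant function y = 4 is a rectangle.
Width = 15 - 6 = 9
Height = 4
Area = width * height
= 9 * 4
= 36

36


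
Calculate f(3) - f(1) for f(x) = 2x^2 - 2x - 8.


Net change = f(b) - f(a)
f(x) = 2x^2 - 2x - 8
Compute f(3):
f(3) = 2 * 3^2 - 2 * 3 - 8
= 18 - 6 - 8
= 4
Compute f(1):
f(1) = 2 * 1^2 - 2 * 1 - 8
= 2 - 2 - 8
= -8
Net change = 4 - (-8) = 12

12


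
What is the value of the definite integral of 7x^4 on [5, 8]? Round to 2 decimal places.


Find the antiderivative of 7x^4:
F(x) = 7/5 * x^5
Apply the Fundamental Theorem of Calculus:
F(8) - F(5)
= 7/5 * 8^5 - 7/5 * 5^5
= 7/5 * (32768 - 3125)
= 7/5 * 29643
= 207501/5 = 41500.20

41500.20


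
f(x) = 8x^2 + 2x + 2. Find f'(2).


Differentiate term by term using power and sum rules:
f(x) = 8x^2 + 2x + 2
f'(x) = 16x + 2
Substitute x = 2:
f'(2) = 16 * 2 + 2
= 32 + 2
= 34

34


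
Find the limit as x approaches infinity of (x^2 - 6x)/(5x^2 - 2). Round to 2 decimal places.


For limits at infinity with equal-degree polynomials,
we compare leading coefficients.
Numerator leading term: x^2
Denominator leading term: 5x^2
Divide both by x^2:
lim = (1 - 6/x) / (5 - 2/x^2)
As x -> infinity, the 1/x and 1/x^2 terms vanish:
= 1/5 = 0.20

0.20


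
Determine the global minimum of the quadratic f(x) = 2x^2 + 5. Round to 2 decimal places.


For a quadratic f(x) = ax^2 + bx + c with a > 0, the minimum is at the vertex.
Vertex x-coordinate: x = -b/(2a)
x = -(0) / (2 * 2)
x = 0/4 = 0
Substitute back to find the minimum value:
f(0) = 2 * 0^2 + 0 * 0 + 5
= 0 + 0 + 5
= 5 = 5.00

5.00


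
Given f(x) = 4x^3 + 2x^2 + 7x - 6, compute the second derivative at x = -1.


First derivative:
f'(x) = 12x^2 + 4x + 7
Second derivative:
f''(x) = 24x + 4
Substitute x = -1:
f''(-1) = 24 * (-1) + 4
= -24 + 4
= -20

-20


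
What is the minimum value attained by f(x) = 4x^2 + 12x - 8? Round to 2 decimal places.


For a quadratic f(x) = ax^2 + bx + c with a > 0, the minimum is at the vertex.
Vertex x-coordinate: x = -b/(2a)
x = -(12) / (2 * 4)
x = -12/8 = -3/2
Substitute back to find the minimum value:
f(-3/2) = 4 * (-3/2)^2 + 12 * (-3/2) - 8
= 9 - 18 - 8
= -17 = -17.00

-17.00


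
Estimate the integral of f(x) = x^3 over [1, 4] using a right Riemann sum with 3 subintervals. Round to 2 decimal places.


Right Riemann sum uses right endpoints of each subinterval.
Interval: [1, 4], n = 3
dx = (4 - 1) / 3 = 1
Right endpoints: [2, 3, 4]
f values: [8, 27, 64]
Sum = dx * (sum of f values)
= 1 * 99
= 99 = 99.00

99.00


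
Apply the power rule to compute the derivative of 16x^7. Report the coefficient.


We apply the power rule: d/dx [ax^n] = a*n * x^(n-1)
d/dx [16x^7]
= 16 * 7 * x^(7-1)
= 112x^6
The coefficient is 112

112


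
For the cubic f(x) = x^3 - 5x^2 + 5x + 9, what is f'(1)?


Differentiate f(x) = x^3 - 5x^2 + 5x + 9 term by term:
f'(x) = 3x^2 - 10x + 5
Substitute x = 1:
f'(1) = 3 * 1^2 - 10 * 1 + 5
= 3 - 10 + 5
= -2

-2


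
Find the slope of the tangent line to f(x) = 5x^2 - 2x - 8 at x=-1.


The slope of the tangent line equals f'(x) at the point.
f(x) = 5x^2 - 2x - 8
f'(x) = 10x - 2
At x = -1:
f'(-1) = 10 * (-1) - 2
= -10 - 2
= -12

-12


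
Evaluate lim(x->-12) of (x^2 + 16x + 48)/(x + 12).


Direct substitution gives 0/0, so we factor the numerator.
Factor: (x^2 + 16x + 48) = (x + 12)(x + 4)
Cancel the common factor (x + 12):
(x^2 + 16x + 48)/(x + 12) = (x + 4)
Now substitute x = -12:
= (-12) - (-4) = -8

-8


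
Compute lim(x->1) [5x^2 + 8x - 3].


Since polynomials are continuous, we use direct substitution.
lim(x->1) of 5x^2 + 8x - 3
= 5 * 1^2 + 8 * 1 - 3
= 5 + 8 - 3
= 10

10


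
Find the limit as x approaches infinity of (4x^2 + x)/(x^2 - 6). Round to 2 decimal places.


For limits at infinity with equal-degree polynomials,
we compare leading coefficients.
Numerator leading term: 4x^2
Denominator leading term: x^2
Divide both by x^2:
lim = (4 + 1/x) / (1 - 6/x^2)
As x -> infinity, the 1/x and 1/x^2 terms vanish:
= 4/1 = 4 = 4.00

4.00


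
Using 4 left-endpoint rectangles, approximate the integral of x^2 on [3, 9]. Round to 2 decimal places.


Left Riemann sum uses left endpoints of each subinterval.
Interval: [3, 9], n = 4
dx = (9 - 3) / 4 = 3/2
Left endpoints: [3, 9/2, 6, 15/2]
f values: [9, 81/4, 36, 225/4]
Sum = dx * (sum of f values)
= 3/2 * 243/2
= 729/4 = 182.25

182.25


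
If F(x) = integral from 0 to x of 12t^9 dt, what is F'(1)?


By the Fundamental Theorem of Calculus (Part 1):
If F(x) = integral from 0 to x of f(t) dt, then F'(x) = f(x)
Here f(t) = 12t^9
So F'(x) = 12x^9
Evaluate at x = 1:
F'(1) = 12 * 1^9
= 12 * 1
= 12

12


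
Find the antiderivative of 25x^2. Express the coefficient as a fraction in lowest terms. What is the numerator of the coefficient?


Apply the power rule for integration:
integral of ax^n dx = a/(n+1) * x^(n+1) + C
integral of 25x^2 dx
= 25/3 * x^3 + C
The coefficient in lowest terms is 25/3, and its numerator is 25

25


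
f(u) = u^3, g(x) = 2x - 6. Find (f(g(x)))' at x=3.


Using the chain rule: (f(g(x)))' = f'(g(x)) * g'(x)
First, find g(3):
g(3) = 2 * 3 - 6 = 0
Next, f'(u) = 3u^2
And g'(x) = 2
So f'(g(3)) * g'(3)
= 3 * 0^2 * 2
= 3 * 0 * 2
= 0

0


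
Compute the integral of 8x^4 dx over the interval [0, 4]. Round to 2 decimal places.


Find the antiderivative of 8x^4:
F(x) = 8/5 * x^5
Apply the Fundamental Theorem of Calculus:
F(4) - F(0)
= 8/5 * 4^5 - 8/5 * 0^5
= 8/5 * (1024 - 0)
= 8/5 * 1024
= 8192/5 = 1638.40

1638.40


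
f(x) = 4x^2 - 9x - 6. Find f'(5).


Differentiate term by term using power and sum rules:
f(x) = 4x^2 - 9x - 6
f'(x) = 8x - 9
Substitute x = 5:
f'(5) = 8 * 5 - 9
= 40 - 9
= 31

31
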